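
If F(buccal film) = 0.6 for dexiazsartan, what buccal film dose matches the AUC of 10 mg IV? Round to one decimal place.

For equal systemic exposure: F × D_ev = D_iv
D_ev = D_iv / F = 10 / 0.6 = 16.6667 mg

D_buccal = 16.7 mg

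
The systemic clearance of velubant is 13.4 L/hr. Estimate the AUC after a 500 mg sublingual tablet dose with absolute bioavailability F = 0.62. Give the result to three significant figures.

AUC = 23.1 mg/L·hr

AUC_0→∞ = F × Dose / CL
        = 0.62 × 500 / 13.4 = 23.1343 mg/L·hr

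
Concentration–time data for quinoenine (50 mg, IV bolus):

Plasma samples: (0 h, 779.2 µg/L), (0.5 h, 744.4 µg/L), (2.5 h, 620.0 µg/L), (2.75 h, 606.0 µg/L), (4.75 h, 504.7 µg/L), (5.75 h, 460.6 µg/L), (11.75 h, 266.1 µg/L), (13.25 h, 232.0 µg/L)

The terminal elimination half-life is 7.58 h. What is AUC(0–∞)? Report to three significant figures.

Trapezoidal AUC_0→13.25:
  [0→0.5]: (779.2+744.4)/2 × 0.5 = 380.9
  [0.5→2.5]: (744.4+620.0)/2 × 2 = 1364.4
  [2.5→2.75]: (620.0+606.0)/2 × 0.25 = 153.25
  [2.75→4.75]: (606.0+504.7)/2 × 2 = 1110.7
  [4.75→5.75]: (504.7+460.6)/2 × 1 = 482.65
  [5.75→11.75]: (460.6+266.1)/2 × 6 = 2180.1
  [11.75→13.25]: (266.1+232.0)/2 × 1.5 = 373.575
  Sum = 6045.575 µg/L·h
k_e = ln2 / t½ = 0.693147 / 7.58 = 0.0914 h^-1
Extrapolated tail: C_last / k_e = 232.0 / 0.0914 = 2538.293
AUC_0→∞ = 6045.575 + 2538.293 = 8583.868 µg/L·h

AUC = 8580 µg/L·h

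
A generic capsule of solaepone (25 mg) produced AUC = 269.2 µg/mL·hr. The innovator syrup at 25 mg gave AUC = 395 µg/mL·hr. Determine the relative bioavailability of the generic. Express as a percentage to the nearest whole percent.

F_rel = 68%

F_rel = (AUC_test/D_test) / (AUC_ref/D_ref)
      = (269.2/25) / (395/25)
      = 10.768 / 15.8 = 0.6815 = 68.15%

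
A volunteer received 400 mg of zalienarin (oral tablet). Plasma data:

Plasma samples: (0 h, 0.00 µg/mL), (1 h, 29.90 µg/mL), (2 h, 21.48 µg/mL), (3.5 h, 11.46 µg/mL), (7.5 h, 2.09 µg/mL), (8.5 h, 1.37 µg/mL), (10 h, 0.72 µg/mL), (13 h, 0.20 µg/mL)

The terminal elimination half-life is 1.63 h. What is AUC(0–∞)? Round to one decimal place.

AUC = 97.6 µg/mL·h

Trapezoidal AUC_0→13:
  [0→1]: (0.00+29.90)/2 × 1 = 14.95
  [1→2]: (29.90+21.48)/2 × 1 = 25.69
  [2→3.5]: (21.48+11.46)/2 × 1.5 = 24.705
  [3.5→7.5]: (11.46+2.09)/2 × 4 = 27.1
  [7.5→8.5]: (2.09+1.37)/2 × 1 = 1.73
  [8.5→10]: (1.37+0.72)/2 × 1.5 = 1.5675
  [10→13]: (0.72+0.20)/2 × 3 = 1.38
  Sum = 97.1225 µg/mL·h
k_e = ln2 / t½ = 0.693147 / 1.63 = 0.4252 h^-1
Extrapolated tail: C_last / k_e = 0.20 / 0.4252 = 0.470
AUC_0→∞ = 97.1225 + 0.470 = 97.5925 µg/mL·h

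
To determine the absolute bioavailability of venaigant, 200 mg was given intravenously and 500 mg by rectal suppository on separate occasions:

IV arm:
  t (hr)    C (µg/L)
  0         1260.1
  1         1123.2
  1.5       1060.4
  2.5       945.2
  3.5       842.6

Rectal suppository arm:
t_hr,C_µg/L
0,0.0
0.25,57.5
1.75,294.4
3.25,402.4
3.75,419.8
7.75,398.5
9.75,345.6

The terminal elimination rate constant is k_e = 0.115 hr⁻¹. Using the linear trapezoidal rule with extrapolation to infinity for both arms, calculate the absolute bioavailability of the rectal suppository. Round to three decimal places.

F = 0.233

Trapezoidal AUC_0→3.5 (IV):
  [0→1]: (1260.1+1123.2)/2 × 1 = 1191.65
  [1→1.5]: (1123.2+1060.4)/2 × 0.5 = 545.9
  [1.5→2.5]: (1060.4+945.2)/2 × 1 = 1002.8
  [2.5→3.5]: (945.2+842.6)/2 × 1 = 893.9
  Sum = 3634.25 µg/L·hr
IV tail: 842.6/0.115 = 7326.957; AUC_iv,0→∞ = 3634.25 + 7326.957 = 10961.207 µg/L·hr
Trapezoidal AUC_0→9.75 (rectal suppository):
  [0→0.25]: (0.0+57.5)/2 × 0.25 = 7.1875
  [0.25→1.75]: (57.5+294.4)/2 × 1.5 = 263.925
  [1.75→3.25]: (294.4+402.4)/2 × 1.5 = 522.6
  [3.25→3.75]: (402.4+419.8)/2 × 0.5 = 205.55
  [3.75→7.75]: (419.8+398.5)/2 × 4 = 1636.6
  [7.75→9.75]: (398.5+345.6)/2 × 2 = 744.1
  Sum = 3379.9625 µg/L·hr
rectal suppository tail: 345.6/0.115 = 3005.217; AUC_ev,0→∞ = 3379.9625 + 3005.217 = 6385.1795 µg/L·hr
F = (AUC_ev/D_ev)/(AUC_iv/D_iv) = (6385.1795/500)/(10961.207/200) = 12.770359/54.806035 = 0.2330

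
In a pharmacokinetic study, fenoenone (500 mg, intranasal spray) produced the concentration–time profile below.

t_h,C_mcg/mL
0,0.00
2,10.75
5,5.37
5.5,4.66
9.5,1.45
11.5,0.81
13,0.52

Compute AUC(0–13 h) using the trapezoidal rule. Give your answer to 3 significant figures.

AUC = 52.9 mcg/mL·h

Trapezoidal AUC_0→13:
  [0→2]: (0.00+10.75)/2 × 2 = 10.75
  [2→5]: (10.75+5.37)/2 × 3 = 24.18
  [5→5.5]: (5.37+4.66)/2 × 0.5 = 2.5075
  [5.5→9.5]: (4.66+1.45)/2 × 4 = 12.22
  [9.5→11.5]: (1.45+0.81)/2 × 2 = 2.26
  [11.5→13]: (0.81+0.52)/2 × 1.5 = 0.9975
  Sum = 52.915 mcg/mL·h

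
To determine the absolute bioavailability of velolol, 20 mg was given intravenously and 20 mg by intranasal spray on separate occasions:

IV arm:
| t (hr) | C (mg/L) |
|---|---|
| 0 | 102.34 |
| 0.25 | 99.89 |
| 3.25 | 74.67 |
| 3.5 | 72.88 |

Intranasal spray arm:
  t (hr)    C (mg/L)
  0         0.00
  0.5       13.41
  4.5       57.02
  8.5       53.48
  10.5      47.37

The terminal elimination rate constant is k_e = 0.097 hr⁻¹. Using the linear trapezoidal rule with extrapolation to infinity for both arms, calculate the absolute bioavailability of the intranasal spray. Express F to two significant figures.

Trapezoidal AUC_0→3.5 (IV):
  [0→0.25]: (102.34+99.89)/2 × 0.25 = 25.27875
  [0.25→3.25]: (99.89+74.67)/2 × 3 = 261.84
  [3.25→3.5]: (74.67+72.88)/2 × 0.25 = 18.44375
  Sum = 305.5625 mg/L·hr
IV tail: 72.88/0.097 = 751.340; AUC_iv,0→∞ = 305.5625 + 751.340 = 1056.9025 mg/L·hr
Trapezoidal AUC_0→10.5 (intranasal spray):
  [0→0.5]: (0.00+13.41)/2 × 0.5 = 3.3525
  [0.5→4.5]: (13.41+57.02)/2 × 4 = 140.86
  [4.5→8.5]: (57.02+53.48)/2 × 4 = 221.0
  [8.5→10.5]: (53.48+47.37)/2 × 2 = 100.85
  Sum = 466.0625 mg/L·hr
intranasal spray tail: 47.37/0.097 = 488.351; AUC_ev,0→∞ = 466.0625 + 488.351 = 954.4135 mg/L·hr
F = (AUC_ev/D_ev)/(AUC_iv/D_iv) = (954.4135/20)/(1056.9025/20) = 47.720675/52.845125 = 0.9030

F = 0.90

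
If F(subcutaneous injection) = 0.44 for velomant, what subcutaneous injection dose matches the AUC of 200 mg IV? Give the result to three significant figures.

D_subcutaneous = 455 mg

For equal systemic exposure: F × D_ev = D_iv
D_ev = D_iv / F = 200 / 0.44 = 454.545 mg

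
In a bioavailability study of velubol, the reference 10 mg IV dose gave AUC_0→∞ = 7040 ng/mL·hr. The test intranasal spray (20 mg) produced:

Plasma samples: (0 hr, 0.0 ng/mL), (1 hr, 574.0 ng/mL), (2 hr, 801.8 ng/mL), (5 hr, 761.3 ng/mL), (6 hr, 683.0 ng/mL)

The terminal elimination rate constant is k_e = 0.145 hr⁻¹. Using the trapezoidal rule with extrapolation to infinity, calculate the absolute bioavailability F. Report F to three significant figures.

F = 0.622

Trapezoidal AUC_0→6 (intranasal spray):
  [0→1]: (0.0+574.0)/2 × 1 = 287.0
  [1→2]: (574.0+801.8)/2 × 1 = 687.9
  [2→5]: (801.8+761.3)/2 × 3 = 2344.65
  [5→6]: (761.3+683.0)/2 × 1 = 722.15
  Sum = 4041.7 ng/mL·hr
Tail: C_last/k_e = 683.0/0.145 = 4710.345
AUC_0→∞ (intranasal spray) = 4041.7 + 4710.345 = 8752.045 ng/mL·hr
F = (AUC_ev/D_ev)/(AUC_iv/D_iv) = (8752.045/20)/(7040/10) = 437.60225/704 = 0.6216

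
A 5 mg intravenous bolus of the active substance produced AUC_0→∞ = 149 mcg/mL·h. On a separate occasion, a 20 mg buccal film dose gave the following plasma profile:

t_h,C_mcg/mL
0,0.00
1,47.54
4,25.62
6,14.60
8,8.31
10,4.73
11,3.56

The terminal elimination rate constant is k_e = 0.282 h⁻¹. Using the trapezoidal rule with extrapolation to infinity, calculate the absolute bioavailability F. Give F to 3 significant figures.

F = 0.380

Trapezoidal AUC_0→11 (buccal film):
  [0→1]: (0.00+47.54)/2 × 1 = 23.77
  [1→4]: (47.54+25.62)/2 × 3 = 109.74
  [4→6]: (25.62+14.60)/2 × 2 = 40.22
  [6→8]: (14.60+8.31)/2 × 2 = 22.91
  [8→10]: (8.31+4.73)/2 × 2 = 13.04
  [10→11]: (4.73+3.56)/2 × 1 = 4.145
  Sum = 213.825 mcg/mL·h
Tail: C_last/k_e = 3.56/0.282 = 12.624
AUC_0→∞ (buccal film) = 213.825 + 12.624 = 226.449 mcg/mL·h
F = (AUC_ev/D_ev)/(AUC_iv/D_iv) = (226.449/20)/(149/5) = 11.32245/29.8 = 0.3799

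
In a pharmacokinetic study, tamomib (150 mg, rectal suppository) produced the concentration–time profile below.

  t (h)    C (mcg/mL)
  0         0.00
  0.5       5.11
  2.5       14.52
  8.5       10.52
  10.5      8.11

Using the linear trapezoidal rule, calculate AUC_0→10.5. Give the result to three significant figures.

Trapezoidal AUC_0→10.5:
  [0→0.5]: (0.00+5.11)/2 × 0.5 = 1.2775
  [0.5→2.5]: (5.11+14.52)/2 × 2 = 19.63
  [2.5→8.5]: (14.52+10.52)/2 × 6 = 75.12
  [8.5→10.5]: (10.52+8.11)/2 × 2 = 18.63
  Sum = 114.6575 mcg/mL·h

AUC = 115 mcg/mL·h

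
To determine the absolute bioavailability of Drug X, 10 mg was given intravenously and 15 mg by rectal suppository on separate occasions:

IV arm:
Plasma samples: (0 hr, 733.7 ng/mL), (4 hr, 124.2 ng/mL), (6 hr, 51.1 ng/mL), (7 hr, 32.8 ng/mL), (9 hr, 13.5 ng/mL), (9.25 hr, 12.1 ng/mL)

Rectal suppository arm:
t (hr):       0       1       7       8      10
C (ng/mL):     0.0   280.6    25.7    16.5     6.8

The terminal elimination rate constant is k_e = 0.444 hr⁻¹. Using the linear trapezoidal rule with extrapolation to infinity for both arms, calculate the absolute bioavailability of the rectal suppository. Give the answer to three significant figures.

Trapezoidal AUC_0→9.25 (IV):
  [0→4]: (733.7+124.2)/2 × 4 = 1715.8
  [4→6]: (124.2+51.1)/2 × 2 = 175.3
  [6→7]: (51.1+32.8)/2 × 1 = 41.95
  [7→9]: (32.8+13.5)/2 × 2 = 46.3
  [9→9.25]: (13.5+12.1)/2 × 0.25 = 3.2
  Sum = 1982.55 ng/mL·hr
IV tail: 12.1/0.444 = 27.252; AUC_iv,0→∞ = 1982.55 + 27.252 = 2009.802 ng/mL·hr
Trapezoidal AUC_0→10 (rectal suppository):
  [0→1]: (0.0+280.6)/2 × 1 = 140.3
  [1→7]: (280.6+25.7)/2 × 6 = 918.9
  [7→8]: (25.7+16.5)/2 × 1 = 21.1
  [8→10]: (16.5+6.8)/2 × 2 = 23.3
  Sum = 1103.6 ng/mL·hr
rectal suppository tail: 6.8/0.444 = 15.315; AUC_ev,0→∞ = 1103.6 + 15.315 = 1118.915 ng/mL·hr
F = (AUC_ev/D_ev)/(AUC_iv/D_iv) = (1118.915/15)/(2009.802/10) = 74.5943/200.9802 = 0.3712

F = 0.371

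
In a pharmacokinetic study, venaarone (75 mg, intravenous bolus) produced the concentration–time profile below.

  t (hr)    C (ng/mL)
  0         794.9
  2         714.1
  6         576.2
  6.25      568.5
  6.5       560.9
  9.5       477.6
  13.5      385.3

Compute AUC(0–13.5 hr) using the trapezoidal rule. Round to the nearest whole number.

AUC = 7657 ng/mL·hr

Trapezoidal AUC_0→13.5:
  [0→2]: (794.9+714.1)/2 × 2 = 1509.0
  [2→6]: (714.1+576.2)/2 × 4 = 2580.6
  [6→6.25]: (576.2+568.5)/2 × 0.25 = 143.0875
  [6.25→6.5]: (568.5+560.9)/2 × 0.25 = 141.175
  [6.5→9.5]: (560.9+477.6)/2 × 3 = 1557.75
  [9.5→13.5]: (477.6+385.3)/2 × 4 = 1725.8
  Sum = 7657.4125 ng/mL·hr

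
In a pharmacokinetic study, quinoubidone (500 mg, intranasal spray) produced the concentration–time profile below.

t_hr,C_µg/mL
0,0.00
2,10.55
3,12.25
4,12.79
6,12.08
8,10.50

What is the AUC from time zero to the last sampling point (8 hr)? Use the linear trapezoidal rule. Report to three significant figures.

Trapezoidal AUC_0→8:
  [0→2]: (0.00+10.55)/2 × 2 = 10.55
  [2→3]: (10.55+12.25)/2 × 1 = 11.4
  [3→4]: (12.25+12.79)/2 × 1 = 12.52
  [4→6]: (12.79+12.08)/2 × 2 = 24.87
  [6→8]: (12.08+10.50)/2 × 2 = 22.58
  Sum = 81.92 µg/mL·hr

AUC = 81.9 µg/mL·hr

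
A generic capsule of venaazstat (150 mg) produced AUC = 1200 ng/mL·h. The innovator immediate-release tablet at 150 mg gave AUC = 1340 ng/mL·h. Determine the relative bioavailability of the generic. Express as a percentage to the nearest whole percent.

F_rel = 90%

F_rel = (AUC_test/D_test) / (AUC_ref/D_ref)
      = (1200/150) / (1340/150)
      = 8 / 8.93333 = 0.8955 = 89.55%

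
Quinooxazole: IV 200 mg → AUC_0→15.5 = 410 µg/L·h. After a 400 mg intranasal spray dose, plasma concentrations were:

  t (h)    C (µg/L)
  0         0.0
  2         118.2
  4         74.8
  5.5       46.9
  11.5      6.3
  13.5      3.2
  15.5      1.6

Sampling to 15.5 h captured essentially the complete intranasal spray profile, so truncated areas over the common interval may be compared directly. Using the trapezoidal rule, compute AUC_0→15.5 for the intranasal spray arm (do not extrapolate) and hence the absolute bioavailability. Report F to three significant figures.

F = 0.703

Trapezoidal AUC_0→15.5 (intranasal spray):
  [0→2]: (0.0+118.2)/2 × 2 = 118.2
  [2→4]: (118.2+74.8)/2 × 2 = 193.0
  [4→5.5]: (74.8+46.9)/2 × 1.5 = 91.275
  [5.5→11.5]: (46.9+6.3)/2 × 6 = 159.6
  [11.5→13.5]: (6.3+3.2)/2 × 2 = 9.5
  [13.5→15.5]: (3.2+1.6)/2 × 2 = 4.8
  Sum = 576.375 µg/L·h
F = (AUC_ev/D_ev)/(AUC_iv/D_iv) = (576.375/400)/(410/200) = 1.4409375/2.05 = 0.7029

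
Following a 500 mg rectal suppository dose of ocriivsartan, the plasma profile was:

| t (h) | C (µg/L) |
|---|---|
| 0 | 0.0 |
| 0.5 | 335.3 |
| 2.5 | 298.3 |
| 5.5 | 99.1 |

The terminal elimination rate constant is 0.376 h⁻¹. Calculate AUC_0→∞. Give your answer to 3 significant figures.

Trapezoidal AUC_0→5.5:
  [0→0.5]: (0.0+335.3)/2 × 0.5 = 83.825
  [0.5→2.5]: (335.3+298.3)/2 × 2 = 633.6
  [2.5→5.5]: (298.3+99.1)/2 × 3 = 596.1
  Sum = 1313.525 µg/L·h
Extrapolated tail: C_last / k_e = 99.1 / 0.376 = 263.564
AUC_0→∞ = 1313.525 + 263.564 = 1577.089 µg/L·h

AUC = 1580 µg/L·h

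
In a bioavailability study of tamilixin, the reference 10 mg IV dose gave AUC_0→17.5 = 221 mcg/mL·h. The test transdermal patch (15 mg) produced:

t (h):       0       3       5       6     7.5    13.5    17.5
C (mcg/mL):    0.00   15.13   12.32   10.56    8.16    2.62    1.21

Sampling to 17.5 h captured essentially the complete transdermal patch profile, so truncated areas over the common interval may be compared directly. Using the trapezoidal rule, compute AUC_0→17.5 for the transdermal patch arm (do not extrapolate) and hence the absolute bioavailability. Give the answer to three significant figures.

Trapezoidal AUC_0→17.5 (transdermal patch):
  [0→3]: (0.00+15.13)/2 × 3 = 22.695
  [3→5]: (15.13+12.32)/2 × 2 = 27.45
  [5→6]: (12.32+10.56)/2 × 1 = 11.44
  [6→7.5]: (10.56+8.16)/2 × 1.5 = 14.04
  [7.5→13.5]: (8.16+2.62)/2 × 6 = 32.34
  [13.5→17.5]: (2.62+1.21)/2 × 4 = 7.66
  Sum = 115.625 mcg/mL·h
F = (AUC_ev/D_ev)/(AUC_iv/D_iv) = (115.625/15)/(221/10) = 7.70833/22.1 = 0.3488

F = 0.349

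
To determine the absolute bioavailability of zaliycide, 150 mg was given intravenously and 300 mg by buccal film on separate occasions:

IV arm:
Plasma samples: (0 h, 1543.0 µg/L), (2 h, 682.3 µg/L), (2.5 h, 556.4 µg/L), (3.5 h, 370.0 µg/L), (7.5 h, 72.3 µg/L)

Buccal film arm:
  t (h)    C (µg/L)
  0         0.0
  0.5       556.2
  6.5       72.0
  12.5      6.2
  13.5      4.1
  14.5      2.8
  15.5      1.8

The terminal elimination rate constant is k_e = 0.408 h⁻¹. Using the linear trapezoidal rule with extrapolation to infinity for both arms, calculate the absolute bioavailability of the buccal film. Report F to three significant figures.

Trapezoidal AUC_0→7.5 (IV):
  [0→2]: (1543.0+682.3)/2 × 2 = 2225.3
  [2→2.5]: (682.3+556.4)/2 × 0.5 = 309.675
  [2.5→3.5]: (556.4+370.0)/2 × 1 = 463.2
  [3.5→7.5]: (370.0+72.3)/2 × 4 = 884.6
  Sum = 3882.775 µg/L·h
IV tail: 72.3/0.408 = 177.206; AUC_iv,0→∞ = 3882.775 + 177.206 = 4059.981 µg/L·h
Trapezoidal AUC_0→15.5 (buccal film):
  [0→0.5]: (0.0+556.2)/2 × 0.5 = 139.05
  [0.5→6.5]: (556.2+72.0)/2 × 6 = 1884.6
  [6.5→12.5]: (72.0+6.2)/2 × 6 = 234.6
  [12.5→13.5]: (6.2+4.1)/2 × 1 = 5.15
  [13.5→14.5]: (4.1+2.8)/2 × 1 = 3.45
  [14.5→15.5]: (2.8+1.8)/2 × 1 = 2.3
  Sum = 2269.15 µg/L·h
buccal film tail: 1.8/0.408 = 4.412; AUC_ev,0→∞ = 2269.15 + 4.412 = 2273.562 µg/L·h
F = (AUC_ev/D_ev)/(AUC_iv/D_iv) = (2273.562/300)/(4059.981/150) = 7.57854/27.06654 = 0.2800

F = 0.280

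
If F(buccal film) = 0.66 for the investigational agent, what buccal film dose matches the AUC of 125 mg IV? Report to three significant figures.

For equal systemic exposure: F × D_ev = D_iv
D_ev = D_iv / F = 125 / 0.66 = 189.394 mg

D_buccal = 189 mg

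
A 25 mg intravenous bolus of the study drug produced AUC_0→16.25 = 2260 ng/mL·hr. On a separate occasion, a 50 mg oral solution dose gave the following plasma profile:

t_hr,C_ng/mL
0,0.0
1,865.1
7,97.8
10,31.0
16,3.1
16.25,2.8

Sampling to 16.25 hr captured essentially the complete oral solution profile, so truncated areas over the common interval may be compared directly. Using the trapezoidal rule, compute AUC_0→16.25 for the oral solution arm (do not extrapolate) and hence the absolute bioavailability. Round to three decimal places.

F = 0.800

Trapezoidal AUC_0→16.25 (oral solution):
  [0→1]: (0.0+865.1)/2 × 1 = 432.55
  [1→7]: (865.1+97.8)/2 × 6 = 2888.7
  [7→10]: (97.8+31.0)/2 × 3 = 193.2
  [10→16]: (31.0+3.1)/2 × 6 = 102.3
  [16→16.25]: (3.1+2.8)/2 × 0.25 = 0.7375
  Sum = 3617.4875 ng/mL·hr
F = (AUC_ev/D_ev)/(AUC_iv/D_iv) = (3617.4875/50)/(2260/25) = 72.34975/90.4 = 0.8003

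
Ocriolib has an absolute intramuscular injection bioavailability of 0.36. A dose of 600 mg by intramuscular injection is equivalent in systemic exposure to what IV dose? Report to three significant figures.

Systemic exposure from an extravascular dose = F × D_ev, so the equivalent IV dose is F × D_ev.
D_iv = F × D_ev = 0.36 × 600 = 216 mg

D_iv = 216 mg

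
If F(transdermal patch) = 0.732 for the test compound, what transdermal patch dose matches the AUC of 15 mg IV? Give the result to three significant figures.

For equal systemic exposure: F × D_ev = D_iv
D_ev = D_iv / F = 15 / 0.732 = 20.4918 mg

D_transdermal = 20.5 mg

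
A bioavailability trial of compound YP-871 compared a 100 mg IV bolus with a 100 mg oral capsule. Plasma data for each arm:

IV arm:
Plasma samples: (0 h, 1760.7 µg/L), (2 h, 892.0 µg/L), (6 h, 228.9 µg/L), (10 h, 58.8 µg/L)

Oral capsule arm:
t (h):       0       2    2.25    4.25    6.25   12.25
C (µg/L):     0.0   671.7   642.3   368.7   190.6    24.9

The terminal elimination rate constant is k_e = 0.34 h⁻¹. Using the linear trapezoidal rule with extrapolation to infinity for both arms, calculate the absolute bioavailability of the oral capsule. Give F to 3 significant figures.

Trapezoidal AUC_0→10 (IV):
  [0→2]: (1760.7+892.0)/2 × 2 = 2652.7
  [2→6]: (892.0+228.9)/2 × 4 = 2241.8
  [6→10]: (228.9+58.8)/2 × 4 = 575.4
  Sum = 5469.9 µg/L·h
IV tail: 58.8/0.34 = 172.941; AUC_iv,0→∞ = 5469.9 + 172.941 = 5642.841 µg/L·h
Trapezoidal AUC_0→12.25 (oral capsule):
  [0→2]: (0.0+671.7)/2 × 2 = 671.7
  [2→2.25]: (671.7+642.3)/2 × 0.25 = 164.25
  [2.25→4.25]: (642.3+368.7)/2 × 2 = 1011.0
  [4.25→6.25]: (368.7+190.6)/2 × 2 = 559.3
  [6.25→12.25]: (190.6+24.9)/2 × 6 = 646.5
  Sum = 3052.75 µg/L·h
oral capsule tail: 24.9/0.34 = 73.235; AUC_ev,0→∞ = 3052.75 + 73.235 = 3125.985 µg/L·h
F = (AUC_ev/D_ev)/(AUC_iv/D_iv) = (3125.985/100)/(5642.841/100) = 31.25985/56.42841 = 0.5540

F = 0.554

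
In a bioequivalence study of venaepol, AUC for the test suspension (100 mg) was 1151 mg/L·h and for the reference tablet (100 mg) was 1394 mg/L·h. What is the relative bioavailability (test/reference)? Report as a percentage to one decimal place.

F_rel = 82.6%

F_rel = (AUC_test/D_test) / (AUC_ref/D_ref)
      = (1151/100) / (1394/100)
      = 11.51 / 13.94 = 0.8257 = 82.57%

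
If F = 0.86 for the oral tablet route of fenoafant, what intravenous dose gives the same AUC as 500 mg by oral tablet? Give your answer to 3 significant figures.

D_iv = 430 mg

Systemic exposure from an extravascular dose = F × D_ev, so the equivalent IV dose is F × D_ev.
D_iv = F × D_ev = 0.86 × 500 = 430 mg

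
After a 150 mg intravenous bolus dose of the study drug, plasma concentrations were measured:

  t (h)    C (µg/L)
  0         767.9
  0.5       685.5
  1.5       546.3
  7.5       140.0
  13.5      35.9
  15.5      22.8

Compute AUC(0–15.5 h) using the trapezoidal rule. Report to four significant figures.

Trapezoidal AUC_0→15.5:
  [0→0.5]: (767.9+685.5)/2 × 0.5 = 363.35
  [0.5→1.5]: (685.5+546.3)/2 × 1 = 615.9
  [1.5→7.5]: (546.3+140.0)/2 × 6 = 2058.9
  [7.5→13.5]: (140.0+35.9)/2 × 6 = 527.7
  [13.5→15.5]: (35.9+22.8)/2 × 2 = 58.7
  Sum = 3624.55 µg/L·h

AUC = 3625 µg/L·h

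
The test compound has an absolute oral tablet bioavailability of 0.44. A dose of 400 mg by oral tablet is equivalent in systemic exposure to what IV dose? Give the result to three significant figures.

D_iv = 176 mg

Systemic exposure from an extravascular dose = F × D_ev, so the equivalent IV dose is F × D_ev.
D_iv = F × D_ev = 0.44 × 400 = 176 mg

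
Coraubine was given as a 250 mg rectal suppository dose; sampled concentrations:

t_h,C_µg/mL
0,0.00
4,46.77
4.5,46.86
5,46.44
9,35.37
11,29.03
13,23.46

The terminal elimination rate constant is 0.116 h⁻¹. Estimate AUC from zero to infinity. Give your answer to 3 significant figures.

AUC = 623 µg/mL·h

Trapezoidal AUC_0→13:
  [0→4]: (0.00+46.77)/2 × 4 = 93.54
  [4→4.5]: (46.77+46.86)/2 × 0.5 = 23.4075
  [4.5→5]: (46.86+46.44)/2 × 0.5 = 23.325
  [5→9]: (46.44+35.37)/2 × 4 = 163.62
  [9→11]: (35.37+29.03)/2 × 2 = 64.4
  [11→13]: (29.03+23.46)/2 × 2 = 52.49
  Sum = 420.7825 µg/mL·h
Extrapolated tail: C_last / k_e = 23.46 / 0.116 = 202.241
AUC_0→∞ = 420.7825 + 202.241 = 623.0235 µg/mL·h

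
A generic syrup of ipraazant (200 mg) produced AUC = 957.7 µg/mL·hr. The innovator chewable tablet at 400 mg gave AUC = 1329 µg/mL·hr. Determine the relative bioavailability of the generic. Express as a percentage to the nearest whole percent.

F_rel = 144%

F_rel = (AUC_test/D_test) / (AUC_ref/D_ref)
      = (957.7/200) / (1329/400)
      = 4.7885 / 3.3225 = 1.4412 = 144.12%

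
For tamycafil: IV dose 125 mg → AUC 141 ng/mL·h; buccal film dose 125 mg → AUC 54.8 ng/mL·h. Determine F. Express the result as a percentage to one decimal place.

F = (AUC_ev / D_ev) / (AUC_iv / D_iv)
  = (54.8/125) / (141/125)
  = 0.4384 / 1.128 = 0.3887
  = 38.87%

F = 38.9%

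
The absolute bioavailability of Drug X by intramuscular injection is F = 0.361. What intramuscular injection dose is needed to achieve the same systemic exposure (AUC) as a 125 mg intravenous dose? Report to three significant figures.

D_intramuscular = 346 mg

For equal systemic exposure: F × D_ev = D_iv
D_ev = D_iv / F = 125 / 0.361 = 346.26 mg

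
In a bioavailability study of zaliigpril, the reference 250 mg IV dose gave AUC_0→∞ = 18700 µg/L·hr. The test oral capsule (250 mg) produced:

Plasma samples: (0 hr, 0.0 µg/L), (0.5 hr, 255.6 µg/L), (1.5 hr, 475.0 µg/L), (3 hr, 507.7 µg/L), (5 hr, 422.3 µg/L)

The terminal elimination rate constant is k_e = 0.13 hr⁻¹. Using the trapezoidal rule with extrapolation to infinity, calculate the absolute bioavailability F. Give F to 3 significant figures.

Trapezoidal AUC_0→5 (oral capsule):
  [0→0.5]: (0.0+255.6)/2 × 0.5 = 63.9
  [0.5→1.5]: (255.6+475.0)/2 × 1 = 365.3
  [1.5→3]: (475.0+507.7)/2 × 1.5 = 737.025
  [3→5]: (507.7+422.3)/2 × 2 = 930.0
  Sum = 2096.225 µg/L·hr
Tail: C_last/k_e = 422.3/0.13 = 3248.462
AUC_0→∞ (oral capsule) = 2096.225 + 3248.462 = 5344.687 µg/L·hr
F = (AUC_ev/D_ev)/(AUC_iv/D_iv) = (5344.687/250)/(18700/250) = 21.378748/74.8 = 0.2858

F = 0.286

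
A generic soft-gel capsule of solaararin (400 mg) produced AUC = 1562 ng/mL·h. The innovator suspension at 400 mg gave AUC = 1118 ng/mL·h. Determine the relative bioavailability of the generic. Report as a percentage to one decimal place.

F_rel = 139.7%

F_rel = (AUC_test/D_test) / (AUC_ref/D_ref)
      = (1562/400) / (1118/400)
      = 3.905 / 2.795 = 1.3971 = 139.71%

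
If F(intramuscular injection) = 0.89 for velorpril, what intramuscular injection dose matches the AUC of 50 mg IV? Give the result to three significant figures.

D_intramuscular = 56.2 mg

For equal systemic exposure: F × D_ev = D_iv
D_ev = D_iv / F = 50 / 0.89 = 56.1798 mg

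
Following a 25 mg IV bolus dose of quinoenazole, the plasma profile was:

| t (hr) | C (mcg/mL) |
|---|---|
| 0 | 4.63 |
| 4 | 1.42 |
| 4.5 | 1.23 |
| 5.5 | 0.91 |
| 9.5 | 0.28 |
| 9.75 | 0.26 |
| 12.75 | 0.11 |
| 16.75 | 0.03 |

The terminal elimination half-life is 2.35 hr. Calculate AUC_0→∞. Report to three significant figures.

Trapezoidal AUC_0→16.75:
  [0→4]: (4.63+1.42)/2 × 4 = 12.1
  [4→4.5]: (1.42+1.23)/2 × 0.5 = 0.6625
  [4.5→5.5]: (1.23+0.91)/2 × 1 = 1.07
  [5.5→9.5]: (0.91+0.28)/2 × 4 = 2.38
  [9.5→9.75]: (0.28+0.26)/2 × 0.25 = 0.0675
  [9.75→12.75]: (0.26+0.11)/2 × 3 = 0.555
  [12.75→16.75]: (0.11+0.03)/2 × 4 = 0.28
  Sum = 17.115 mcg/mL·hr
k_e = ln2 / t½ = 0.693147 / 2.35 = 0.2950 hr^-1
Extrapolated tail: C_last / k_e = 0.03 / 0.295 = 0.102
AUC_0→∞ = 17.115 + 0.102 = 17.217 mcg/mL·hr

AUC = 17.2 mcg/mL·hr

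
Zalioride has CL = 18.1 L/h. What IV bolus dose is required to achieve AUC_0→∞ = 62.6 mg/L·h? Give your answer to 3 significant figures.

Dose_iv = CL × AUC_0→∞
     = 18.1 × 62.6 = 1133.06 mg

Dose = 1130 mg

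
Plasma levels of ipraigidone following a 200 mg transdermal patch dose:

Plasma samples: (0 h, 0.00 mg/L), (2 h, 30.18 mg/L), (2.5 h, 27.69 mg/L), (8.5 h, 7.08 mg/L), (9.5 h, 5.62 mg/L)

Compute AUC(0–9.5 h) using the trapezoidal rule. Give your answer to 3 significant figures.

Trapezoidal AUC_0→9.5:
  [0→2]: (0.00+30.18)/2 × 2 = 30.18
  [2→2.5]: (30.18+27.69)/2 × 0.5 = 14.4675
  [2.5→8.5]: (27.69+7.08)/2 × 6 = 104.31
  [8.5→9.5]: (7.08+5.62)/2 × 1 = 6.35
  Sum = 155.3075 mg/L·h

AUC = 155 mg/L·h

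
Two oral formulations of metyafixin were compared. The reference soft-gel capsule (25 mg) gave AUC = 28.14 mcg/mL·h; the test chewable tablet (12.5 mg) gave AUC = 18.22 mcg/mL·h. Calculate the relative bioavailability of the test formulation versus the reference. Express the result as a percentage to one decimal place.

F_rel = (AUC_test/D_test) / (AUC_ref/D_ref)
      = (18.22/12.5) / (28.14/25)
      = 1.4576 / 1.1256 = 1.2950 = 129.50%

F_rel = 129.5%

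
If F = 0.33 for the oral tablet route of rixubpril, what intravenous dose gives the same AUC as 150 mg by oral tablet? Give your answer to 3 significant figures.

D_iv = 49.5 mg

Systemic exposure from an extravascular dose = F × D_ev, so the equivalent IV dose is F × D_ev.
D_iv = F × D_ev = 0.33 × 150 = 49.5 mg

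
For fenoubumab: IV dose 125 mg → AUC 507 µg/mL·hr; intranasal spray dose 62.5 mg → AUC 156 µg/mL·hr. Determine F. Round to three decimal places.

F = (AUC_ev / D_ev) / (AUC_iv / D_iv)
  = (156/62.5) / (507/125)
  = 2.496 / 4.056 = 0.6154

F = 0.615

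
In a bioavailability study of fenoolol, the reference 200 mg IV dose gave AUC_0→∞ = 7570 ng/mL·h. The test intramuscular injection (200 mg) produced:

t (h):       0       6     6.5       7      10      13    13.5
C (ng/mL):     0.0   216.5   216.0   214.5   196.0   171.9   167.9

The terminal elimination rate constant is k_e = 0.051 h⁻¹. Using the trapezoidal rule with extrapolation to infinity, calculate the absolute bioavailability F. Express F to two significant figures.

F = 0.71

Trapezoidal AUC_0→13.5 (intramuscular injection):
  [0→6]: (0.0+216.5)/2 × 6 = 649.5
  [6→6.5]: (216.5+216.0)/2 × 0.5 = 108.125
  [6.5→7]: (216.0+214.5)/2 × 0.5 = 107.625
  [7→10]: (214.5+196.0)/2 × 3 = 615.75
  [10→13]: (196.0+171.9)/2 × 3 = 551.85
  [13→13.5]: (171.9+167.9)/2 × 0.5 = 84.95
  Sum = 2117.8 ng/mL·h
Tail: C_last/k_e = 167.9/0.051 = 3292.157
AUC_0→∞ (intramuscular injection) = 2117.8 + 3292.157 = 5409.957 ng/mL·h
F = (AUC_ev/D_ev)/(AUC_iv/D_iv) = (5409.957/200)/(7570/200) = 27.049785/37.85 = 0.7147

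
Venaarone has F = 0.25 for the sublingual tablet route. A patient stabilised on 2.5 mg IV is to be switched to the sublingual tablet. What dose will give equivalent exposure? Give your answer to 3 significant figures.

D_sublingual = 10.0 mg

For equal systemic exposure: F × D_ev = D_iv
D_ev = D_iv / F = 2.5 / 0.25 = 10 mg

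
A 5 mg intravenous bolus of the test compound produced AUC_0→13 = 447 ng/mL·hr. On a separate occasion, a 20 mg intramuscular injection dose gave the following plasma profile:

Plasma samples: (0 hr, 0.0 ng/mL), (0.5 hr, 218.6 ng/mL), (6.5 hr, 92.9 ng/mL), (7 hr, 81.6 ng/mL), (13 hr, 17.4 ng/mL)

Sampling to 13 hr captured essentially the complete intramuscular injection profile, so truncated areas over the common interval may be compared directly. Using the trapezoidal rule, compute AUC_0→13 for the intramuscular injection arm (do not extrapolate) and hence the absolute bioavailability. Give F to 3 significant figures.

Trapezoidal AUC_0→13 (intramuscular injection):
  [0→0.5]: (0.0+218.6)/2 × 0.5 = 54.65
  [0.5→6.5]: (218.6+92.9)/2 × 6 = 934.5
  [6.5→7]: (92.9+81.6)/2 × 0.5 = 43.625
  [7→13]: (81.6+17.4)/2 × 6 = 297.0
  Sum = 1329.775 ng/mL·hr
F = (AUC_ev/D_ev)/(AUC_iv/D_iv) = (1329.775/20)/(447/5) = 66.48875/89.4 = 0.7437

F = 0.744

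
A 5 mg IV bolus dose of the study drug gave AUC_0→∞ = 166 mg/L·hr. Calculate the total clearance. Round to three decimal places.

CL = Dose_iv / AUC_0→∞
   = 5 / 166 = 0.0301205 L/hr

CL = 0.030 L/hr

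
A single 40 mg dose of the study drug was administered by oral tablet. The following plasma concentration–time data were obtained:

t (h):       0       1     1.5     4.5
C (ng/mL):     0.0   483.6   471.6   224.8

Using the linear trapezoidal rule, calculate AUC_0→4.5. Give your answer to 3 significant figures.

AUC = 1530 ng/mL·h

Trapezoidal AUC_0→4.5:
  [0→1]: (0.0+483.6)/2 × 1 = 241.8
  [1→1.5]: (483.6+471.6)/2 × 0.5 = 238.8
  [1.5→4.5]: (471.6+224.8)/2 × 3 = 1044.6
  Sum = 1525.2 ng/mL·h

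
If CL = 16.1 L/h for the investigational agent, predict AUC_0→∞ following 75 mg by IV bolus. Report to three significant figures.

AUC_0→∞ = Dose_iv / CL
        = 75 / 16.1 = 4.65839 mg/L·h

AUC = 4.66 mg/L·h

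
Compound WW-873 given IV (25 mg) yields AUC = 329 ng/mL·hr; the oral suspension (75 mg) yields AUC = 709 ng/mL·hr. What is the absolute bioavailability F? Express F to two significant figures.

F = 0.72

F = (AUC_ev / D_ev) / (AUC_iv / D_iv)
  = (709/75) / (329/25)
  = 9.45333 / 13.16 = 0.7183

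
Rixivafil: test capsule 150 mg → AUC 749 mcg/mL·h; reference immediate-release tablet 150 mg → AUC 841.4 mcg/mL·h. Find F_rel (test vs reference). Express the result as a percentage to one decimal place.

F_rel = (AUC_test/D_test) / (AUC_ref/D_ref)
      = (749/150) / (841.4/150)
      = 4.99333 / 5.60933 = 0.8902 = 89.02%

F_rel = 89.0%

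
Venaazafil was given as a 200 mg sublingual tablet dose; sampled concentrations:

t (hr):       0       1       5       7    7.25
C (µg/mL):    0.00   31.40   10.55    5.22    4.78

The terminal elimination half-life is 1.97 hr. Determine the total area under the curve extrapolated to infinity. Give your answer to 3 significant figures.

AUC = 130 µg/mL·hr

Trapezoidal AUC_0→7.25:
  [0→1]: (0.00+31.40)/2 × 1 = 15.7
  [1→5]: (31.40+10.55)/2 × 4 = 83.9
  [5→7]: (10.55+5.22)/2 × 2 = 15.77
  [7→7.25]: (5.22+4.78)/2 × 0.25 = 1.25
  Sum = 116.62 µg/mL·hr
k_e = ln2 / t½ = 0.693147 / 1.97 = 0.3519 hr^-1
Extrapolated tail: C_last / k_e = 4.78 / 0.3519 = 13.583
AUC_0→∞ = 116.62 + 13.583 = 130.203 µg/mL·hr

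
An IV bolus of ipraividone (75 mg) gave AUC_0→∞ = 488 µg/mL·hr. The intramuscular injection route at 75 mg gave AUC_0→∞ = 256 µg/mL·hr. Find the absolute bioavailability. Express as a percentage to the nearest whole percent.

F = (AUC_ev / D_ev) / (AUC_iv / D_iv)
  = (256/75) / (488/75)
  = 3.41333 / 6.50667 = 0.5246
  = 52.46%

F = 52%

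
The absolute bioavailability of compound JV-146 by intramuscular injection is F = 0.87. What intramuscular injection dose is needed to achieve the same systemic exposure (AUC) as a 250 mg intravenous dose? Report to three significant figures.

D_intramuscular = 287 mg

For equal systemic exposure: F × D_ev = D_iv
D_ev = D_iv / F = 250 / 0.87 = 287.356 mg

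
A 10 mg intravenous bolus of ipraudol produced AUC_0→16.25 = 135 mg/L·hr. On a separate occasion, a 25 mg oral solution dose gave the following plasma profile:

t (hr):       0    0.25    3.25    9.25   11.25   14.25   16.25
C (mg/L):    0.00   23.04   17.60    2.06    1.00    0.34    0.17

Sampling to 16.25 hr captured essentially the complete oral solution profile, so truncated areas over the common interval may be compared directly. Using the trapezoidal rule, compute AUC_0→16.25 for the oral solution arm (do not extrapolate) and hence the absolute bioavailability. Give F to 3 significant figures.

F = 0.380

Trapezoidal AUC_0→16.25 (oral solution):
  [0→0.25]: (0.00+23.04)/2 × 0.25 = 2.88
  [0.25→3.25]: (23.04+17.60)/2 × 3 = 60.96
  [3.25→9.25]: (17.60+2.06)/2 × 6 = 58.98
  [9.25→11.25]: (2.06+1.00)/2 × 2 = 3.06
  [11.25→14.25]: (1.00+0.34)/2 × 3 = 2.01
  [14.25→16.25]: (0.34+0.17)/2 × 2 = 0.51
  Sum = 128.4 mg/L·hr
F = (AUC_ev/D_ev)/(AUC_iv/D_iv) = (128.4/25)/(135/10) = 5.136/13.5 = 0.3804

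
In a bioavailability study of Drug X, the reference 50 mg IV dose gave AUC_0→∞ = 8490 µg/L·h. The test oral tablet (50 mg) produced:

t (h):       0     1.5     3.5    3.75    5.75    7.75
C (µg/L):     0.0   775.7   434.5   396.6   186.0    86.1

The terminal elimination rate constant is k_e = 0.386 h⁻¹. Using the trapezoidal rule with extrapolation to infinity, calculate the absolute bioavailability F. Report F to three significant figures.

Trapezoidal AUC_0→7.75 (oral tablet):
  [0→1.5]: (0.0+775.7)/2 × 1.5 = 581.775
  [1.5→3.5]: (775.7+434.5)/2 × 2 = 1210.2
  [3.5→3.75]: (434.5+396.6)/2 × 0.25 = 103.8875
  [3.75→5.75]: (396.6+186.0)/2 × 2 = 582.6
  [5.75→7.75]: (186.0+86.1)/2 × 2 = 272.1
  Sum = 2750.5625 µg/L·h
Tail: C_last/k_e = 86.1/0.386 = 223.057
AUC_0→∞ (oral tablet) = 2750.5625 + 223.057 = 2973.6195 µg/L·h
F = (AUC_ev/D_ev)/(AUC_iv/D_iv) = (2973.6195/50)/(8490/50) = 59.47239/169.8 = 0.3502

F = 0.350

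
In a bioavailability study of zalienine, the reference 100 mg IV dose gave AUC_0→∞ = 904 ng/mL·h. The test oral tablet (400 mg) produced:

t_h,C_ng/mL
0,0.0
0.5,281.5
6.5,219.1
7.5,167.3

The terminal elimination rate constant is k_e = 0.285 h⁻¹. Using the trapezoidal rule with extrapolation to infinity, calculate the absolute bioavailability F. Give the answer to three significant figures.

Trapezoidal AUC_0→7.5 (oral tablet):
  [0→0.5]: (0.0+281.5)/2 × 0.5 = 70.375
  [0.5→6.5]: (281.5+219.1)/2 × 6 = 1501.8
  [6.5→7.5]: (219.1+167.3)/2 × 1 = 193.2
  Sum = 1765.375 ng/mL·h
Tail: C_last/k_e = 167.3/0.285 = 587.018
AUC_0→∞ (oral tablet) = 1765.375 + 587.018 = 2352.393 ng/mL·h
F = (AUC_ev/D_ev)/(AUC_iv/D_iv) = (2352.393/400)/(904/100) = 5.8809825/9.04 = 0.6506

F = 0.651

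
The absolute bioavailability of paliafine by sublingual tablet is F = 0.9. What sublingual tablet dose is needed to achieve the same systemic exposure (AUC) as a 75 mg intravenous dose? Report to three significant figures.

For equal systemic exposure: F × D_ev = D_iv
D_ev = D_iv / F = 75 / 0.9 = 83.3333 mg

D_sublingual = 83.3 mg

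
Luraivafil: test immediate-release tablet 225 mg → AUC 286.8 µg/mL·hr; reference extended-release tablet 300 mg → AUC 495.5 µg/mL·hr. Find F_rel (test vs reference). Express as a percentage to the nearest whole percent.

F_rel = (AUC_test/D_test) / (AUC_ref/D_ref)
      = (286.8/225) / (495.5/300)
      = 1.27467 / 1.65167 = 0.7717 = 77.17%

F_rel = 77%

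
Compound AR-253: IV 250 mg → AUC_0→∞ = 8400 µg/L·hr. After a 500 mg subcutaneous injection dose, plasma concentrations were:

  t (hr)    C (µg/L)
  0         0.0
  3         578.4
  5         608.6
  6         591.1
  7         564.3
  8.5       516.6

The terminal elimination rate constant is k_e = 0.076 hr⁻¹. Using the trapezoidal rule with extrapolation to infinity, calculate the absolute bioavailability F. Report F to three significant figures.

Trapezoidal AUC_0→8.5 (subcutaneous injection):
  [0→3]: (0.0+578.4)/2 × 3 = 867.6
  [3→5]: (578.4+608.6)/2 × 2 = 1187.0
  [5→6]: (608.6+591.1)/2 × 1 = 599.85
  [6→7]: (591.1+564.3)/2 × 1 = 577.7
  [7→8.5]: (564.3+516.6)/2 × 1.5 = 810.675
  Sum = 4042.825 µg/L·hr
Tail: C_last/k_e = 516.6/0.076 = 6797.368
AUC_0→∞ (subcutaneous injection) = 4042.825 + 6797.368 = 10840.193 µg/L·hr
F = (AUC_ev/D_ev)/(AUC_iv/D_iv) = (10840.193/500)/(8400/250) = 21.680386/33.6 = 0.6452

F = 0.645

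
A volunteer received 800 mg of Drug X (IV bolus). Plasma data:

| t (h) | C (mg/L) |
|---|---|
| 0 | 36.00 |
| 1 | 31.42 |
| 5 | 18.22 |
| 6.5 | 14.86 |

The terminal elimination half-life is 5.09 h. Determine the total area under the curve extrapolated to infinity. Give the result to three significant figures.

Trapezoidal AUC_0→6.5:
  [0→1]: (36.00+31.42)/2 × 1 = 33.71
  [1→5]: (31.42+18.22)/2 × 4 = 99.28
  [5→6.5]: (18.22+14.86)/2 × 1.5 = 24.81
  Sum = 157.8 mg/L·h
k_e = ln2 / t½ = 0.693147 / 5.09 = 0.1362 h^-1
Extrapolated tail: C_last / k_e = 14.86 / 0.1362 = 109.104
AUC_0→∞ = 157.8 + 109.104 = 266.904 mg/L·h

AUC = 267 mg/L·h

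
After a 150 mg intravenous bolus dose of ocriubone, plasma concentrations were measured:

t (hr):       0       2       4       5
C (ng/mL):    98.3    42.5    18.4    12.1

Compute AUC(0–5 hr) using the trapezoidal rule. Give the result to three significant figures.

AUC = 217 ng/mL·hr

Trapezoidal AUC_0→5:
  [0→2]: (98.3+42.5)/2 × 2 = 140.8
  [2→4]: (42.5+18.4)/2 × 2 = 60.9
  [4→5]: (18.4+12.1)/2 × 1 = 15.25
  Sum = 216.95 ng/mL·hr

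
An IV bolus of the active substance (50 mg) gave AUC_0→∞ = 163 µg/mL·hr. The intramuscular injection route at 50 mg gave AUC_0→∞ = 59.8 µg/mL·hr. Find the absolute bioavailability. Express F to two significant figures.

F = (AUC_ev / D_ev) / (AUC_iv / D_iv)
  = (59.8/50) / (163/50)
  = 1.196 / 3.26 = 0.3669

F = 0.37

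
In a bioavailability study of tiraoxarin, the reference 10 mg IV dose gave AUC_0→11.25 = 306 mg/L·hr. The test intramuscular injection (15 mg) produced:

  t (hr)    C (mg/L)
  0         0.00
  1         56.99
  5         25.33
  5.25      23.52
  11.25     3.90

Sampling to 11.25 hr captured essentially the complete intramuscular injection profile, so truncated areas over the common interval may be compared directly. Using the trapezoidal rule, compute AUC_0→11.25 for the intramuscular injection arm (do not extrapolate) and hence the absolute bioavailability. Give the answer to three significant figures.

F = 0.613

Trapezoidal AUC_0→11.25 (intramuscular injection):
  [0→1]: (0.00+56.99)/2 × 1 = 28.495
  [1→5]: (56.99+25.33)/2 × 4 = 164.64
  [5→5.25]: (25.33+23.52)/2 × 0.25 = 6.10625
  [5.25→11.25]: (23.52+3.90)/2 × 6 = 82.26
  Sum = 281.50125 mg/L·hr
F = (AUC_ev/D_ev)/(AUC_iv/D_iv) = (281.50125/15)/(306/10) = 18.76675/30.6 = 0.6133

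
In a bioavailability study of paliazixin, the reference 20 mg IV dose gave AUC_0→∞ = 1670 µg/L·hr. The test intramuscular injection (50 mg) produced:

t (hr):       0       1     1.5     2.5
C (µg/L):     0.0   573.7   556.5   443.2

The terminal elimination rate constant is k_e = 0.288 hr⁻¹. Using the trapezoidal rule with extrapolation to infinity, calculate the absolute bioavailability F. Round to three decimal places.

Trapezoidal AUC_0→2.5 (intramuscular injection):
  [0→1]: (0.0+573.7)/2 × 1 = 286.85
  [1→1.5]: (573.7+556.5)/2 × 0.5 = 282.55
  [1.5→2.5]: (556.5+443.2)/2 × 1 = 499.85
  Sum = 1069.25 µg/L·hr
Tail: C_last/k_e = 443.2/0.288 = 1538.889
AUC_0→∞ (intramuscular injection) = 1069.25 + 1538.889 = 2608.139 µg/L·hr
F = (AUC_ev/D_ev)/(AUC_iv/D_iv) = (2608.139/50)/(1670/20) = 52.16278/83.5 = 0.6247

F = 0.625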